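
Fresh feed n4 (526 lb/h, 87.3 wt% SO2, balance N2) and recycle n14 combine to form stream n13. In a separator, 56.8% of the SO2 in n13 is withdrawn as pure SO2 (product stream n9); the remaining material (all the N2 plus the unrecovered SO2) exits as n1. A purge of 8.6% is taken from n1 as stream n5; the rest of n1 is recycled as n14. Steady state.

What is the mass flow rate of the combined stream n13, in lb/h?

1536 lb/h

N2 enters only via n4 and leaves only via the purge: 526×0.127 = 0.086×(N2 in n1), and the separator passes all N2, so N2 in n13 = N2 in n1 = 776.77 lb/h.
SO2 in n13: m_A = 526×0.873 + (1−0.086)·(1−0.568)·m_A, so m_A = 459.2/0.6052 = 758.81 lb/h.
n13 = 758.81 + 776.77 = 1535.6 lb/h.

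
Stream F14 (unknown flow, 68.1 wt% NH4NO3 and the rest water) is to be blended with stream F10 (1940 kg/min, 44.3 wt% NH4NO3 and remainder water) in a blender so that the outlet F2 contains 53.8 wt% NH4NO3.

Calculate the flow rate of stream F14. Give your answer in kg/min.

Let F14 be the unknown flow. Total out = 1940 + F14.
NH4NO3 balance: 859.42 + 0.681·F14 = 0.538·(1940 + F14)
(0.681 − 0.538)·F14 = 0.538×1940 − 859.42 = 184.3
F14 = 184.3 / 0.143 = 1288.8 kg/min

1289 kg/min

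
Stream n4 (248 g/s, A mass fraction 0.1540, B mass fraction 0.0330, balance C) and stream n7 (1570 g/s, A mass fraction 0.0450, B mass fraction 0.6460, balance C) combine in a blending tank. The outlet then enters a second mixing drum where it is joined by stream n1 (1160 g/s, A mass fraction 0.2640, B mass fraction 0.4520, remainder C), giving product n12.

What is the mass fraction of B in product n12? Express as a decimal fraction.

0.5194

Overall, product flow = 2978 g/s.
B in = 248×0.033 + 1570×0.646 + 1160×0.452 = 1546.7 g/s.
B fraction in n12 = 0.5194.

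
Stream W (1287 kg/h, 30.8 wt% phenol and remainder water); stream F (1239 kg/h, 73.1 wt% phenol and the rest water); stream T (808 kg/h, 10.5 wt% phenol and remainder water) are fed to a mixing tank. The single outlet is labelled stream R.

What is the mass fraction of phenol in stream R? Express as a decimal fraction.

0.4160

Total flow out = 1287 + 1239 + 808 = 3334 kg/h.
phenol in = 1287×0.308 + 1239×0.731 + 808×0.105 = 1386.9 kg/h.
phenol mass fraction in R = 1386.9/3334 = 0.4160.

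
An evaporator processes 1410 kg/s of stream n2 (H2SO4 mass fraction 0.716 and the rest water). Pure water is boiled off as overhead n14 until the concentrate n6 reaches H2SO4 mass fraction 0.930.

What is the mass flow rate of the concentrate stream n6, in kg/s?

1086 kg/s

H2SO4 is conserved: 1410×0.716 = 1009.6 kg/s all reports to the concentrate.
Concentrate = 1009.6/(target fraction) = 1085.5 kg/s.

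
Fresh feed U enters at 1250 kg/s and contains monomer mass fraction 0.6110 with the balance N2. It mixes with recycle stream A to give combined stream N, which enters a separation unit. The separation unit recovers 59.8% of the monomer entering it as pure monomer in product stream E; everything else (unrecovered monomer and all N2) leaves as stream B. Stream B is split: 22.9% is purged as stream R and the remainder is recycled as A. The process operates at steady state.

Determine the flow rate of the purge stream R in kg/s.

N2 enters only via U and leaves only via the purge: 1250×0.389 = 0.229×(N2 in B), and the separation unit passes all N2, so N2 in N = N2 in B = 2123.4 kg/s.
monomer in N: m_A = 1250×0.611 + (1−0.229)·(1−0.598)·m_A, so m_A = 763.75/0.6901 = 1106.8 kg/s.
B = (1−0.598)×1106.8 + 2123.4 = 2568.3 kg/s.
Purge R = 0.229×2568.3 = 588.14 kg/s.

588.1 kg/s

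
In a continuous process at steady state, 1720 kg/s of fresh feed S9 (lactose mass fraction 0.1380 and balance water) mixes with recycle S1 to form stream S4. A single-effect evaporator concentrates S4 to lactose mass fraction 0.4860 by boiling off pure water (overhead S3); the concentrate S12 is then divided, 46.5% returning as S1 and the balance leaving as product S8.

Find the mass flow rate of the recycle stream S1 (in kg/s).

Overall lactose balance (none leaves overhead): lactose in fresh feed = lactose in product, i.e. 1720×0.138 = (1−0.465)·S12·0.486.
S12 = 237.36/(0.486×0.535) = 912.89 kg/s.
Recycle S1 = 0.465×912.89 = 424.49 kg/s.

424.5 kg/s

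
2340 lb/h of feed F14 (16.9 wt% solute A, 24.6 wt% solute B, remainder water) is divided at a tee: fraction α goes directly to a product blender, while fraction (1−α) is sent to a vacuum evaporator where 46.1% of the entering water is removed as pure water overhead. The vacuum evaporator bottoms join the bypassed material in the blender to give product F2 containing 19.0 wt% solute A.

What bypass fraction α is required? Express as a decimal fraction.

0.590

All 2340×0.169 = 395.46 lb/h of solute A reaches F2, so F2 = 395.46/0.190 = 2081.4 lb/h and vapour = 258.63 lb/h.
The evaporator receives (1−α)·2340 of feed at 0.585 water and removes 0.461 of that water:
0.461×0.585×(1−α)×2340 = 258.63
(1−α) = 258.63/631.06 = 0.4098;  α = 0.5902.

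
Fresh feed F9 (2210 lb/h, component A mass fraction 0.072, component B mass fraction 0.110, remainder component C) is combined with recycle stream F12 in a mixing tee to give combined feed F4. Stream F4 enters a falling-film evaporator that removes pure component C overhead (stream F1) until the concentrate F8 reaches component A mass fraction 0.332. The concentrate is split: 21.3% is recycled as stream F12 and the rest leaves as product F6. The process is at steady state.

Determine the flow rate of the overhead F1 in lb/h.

1731 lb/h

Overall component A balance (none leaves overhead): component A in fresh feed = component A in product, i.e. 2210×0.072 = (1−0.213)·F8·0.332.
F8 = 159.12/(0.332×0.787) = 608.99 lb/h.
Recycle F12 = 0.213×608.99 = 129.72 lb/h.
Combined feed F4 = 2210 + 129.72 = 2339.7 lb/h.
Overhead F1 = F4 − F8 = 2339.7 − 608.99 = 1730.7 lb/h.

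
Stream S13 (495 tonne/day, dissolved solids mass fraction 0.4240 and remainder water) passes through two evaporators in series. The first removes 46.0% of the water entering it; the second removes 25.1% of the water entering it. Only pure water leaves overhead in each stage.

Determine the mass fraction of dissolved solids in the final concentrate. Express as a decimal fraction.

water in feed = 495×0.576 = 285.12 tonne/day.
After stage 1: water left = (1−0.460)×285.12 = 153.96; stream total = 363.84 tonne/day.
After stage 2: water left = (1−0.251)×153.96 = 115.32; final concentrate = 325.2 tonne/day.
dissolved solids fraction = 209.88/325.2 = 0.6454.

0.6454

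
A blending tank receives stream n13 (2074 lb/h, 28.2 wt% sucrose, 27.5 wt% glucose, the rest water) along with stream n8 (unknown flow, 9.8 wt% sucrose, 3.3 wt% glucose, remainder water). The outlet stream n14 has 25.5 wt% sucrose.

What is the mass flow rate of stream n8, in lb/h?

Let n8 be the unknown flow. Total out = 2074 + n8.
sucrose balance: 584.87 + 0.098·n8 = 0.255·(2074 + n8)
(0.098 − 0.255)·n8 = 0.255×2074 − 584.87 = -55.998
n8 = -55.998 / -0.157 = 356.68 lb/h

356.7 lb/h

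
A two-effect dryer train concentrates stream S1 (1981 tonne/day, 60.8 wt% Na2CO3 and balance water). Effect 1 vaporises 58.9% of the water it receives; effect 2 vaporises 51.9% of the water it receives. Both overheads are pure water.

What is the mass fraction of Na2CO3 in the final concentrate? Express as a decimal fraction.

water in feed = 1981×0.392 = 776.55 tonne/day.
After stage 1: water left = (1−0.589)×776.55 = 319.16; stream total = 1523.6 tonne/day.
After stage 2: water left = (1−0.519)×319.16 = 153.52; final concentrate = 1358 tonne/day.
Na2CO3 fraction = 1204.4/1358 = 0.887.

0.887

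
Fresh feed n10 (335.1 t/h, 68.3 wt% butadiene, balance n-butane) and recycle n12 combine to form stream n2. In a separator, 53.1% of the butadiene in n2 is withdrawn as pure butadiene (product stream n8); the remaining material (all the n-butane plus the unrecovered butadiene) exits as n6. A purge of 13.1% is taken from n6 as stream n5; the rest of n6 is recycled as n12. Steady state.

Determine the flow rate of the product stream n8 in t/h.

butadiene in n2: m_A = 335.1×0.683 + (1−0.131)·(1−0.531)·m_A, so m_A = 228.87/0.5924 = 386.32 t/h.
Product n8 = 0.531×386.32 = 205.14 t/h.

205.1 t/h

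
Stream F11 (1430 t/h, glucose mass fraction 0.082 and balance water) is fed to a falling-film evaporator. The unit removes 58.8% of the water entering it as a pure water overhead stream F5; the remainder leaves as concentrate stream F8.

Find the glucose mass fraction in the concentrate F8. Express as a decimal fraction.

0.178

glucose is not removed: 1430×0.082 = 117.26 t/h of glucose enters F8.
water entering = 1430×0.918 = 1312.7 t/h; overhead removed = 0.588×1312.7 = 771.89 t/h.
Concentrate = 1430 − 771.89 = 658.11 t/h.
Mass fraction = 117.26/658.11 = 0.178.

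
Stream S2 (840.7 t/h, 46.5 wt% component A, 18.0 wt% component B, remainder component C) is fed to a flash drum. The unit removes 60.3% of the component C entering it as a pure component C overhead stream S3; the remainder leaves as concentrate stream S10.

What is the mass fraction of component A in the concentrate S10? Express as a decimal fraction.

component A is not removed: 840.7×0.465 = 390.93 t/h of component A enters S10.
component C entering = 840.7×0.355 = 298.45 t/h; overhead removed = 0.603×298.45 = 179.96 t/h.
Concentrate = 840.7 − 179.96 = 660.74 t/h.
Mass fraction = 390.93/660.74 = 0.5917.

0.5917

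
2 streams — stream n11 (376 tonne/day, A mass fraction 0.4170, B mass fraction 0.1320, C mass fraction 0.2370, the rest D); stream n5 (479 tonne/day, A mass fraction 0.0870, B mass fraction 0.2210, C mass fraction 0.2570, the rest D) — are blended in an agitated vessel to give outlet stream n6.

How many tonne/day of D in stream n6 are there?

288.8 tonne/day

D out = D in = 376×0.214 + 479×0.435 = 288.83 tonne/day.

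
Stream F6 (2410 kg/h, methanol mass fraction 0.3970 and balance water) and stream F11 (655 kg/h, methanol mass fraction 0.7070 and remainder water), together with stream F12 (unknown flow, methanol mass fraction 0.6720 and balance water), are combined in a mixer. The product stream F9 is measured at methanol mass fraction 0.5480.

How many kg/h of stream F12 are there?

Let F12 be the unknown flow. Total out = 3065 + F12.
methanol balance: 1419.9 + 0.672·F12 = 0.548·(3065 + F12)
(0.672 − 0.548)·F12 = 0.548×3065 − 1419.9 = 259.77
F12 = 259.77 / 0.124 = 2094.9 kg/h

2095 kg/h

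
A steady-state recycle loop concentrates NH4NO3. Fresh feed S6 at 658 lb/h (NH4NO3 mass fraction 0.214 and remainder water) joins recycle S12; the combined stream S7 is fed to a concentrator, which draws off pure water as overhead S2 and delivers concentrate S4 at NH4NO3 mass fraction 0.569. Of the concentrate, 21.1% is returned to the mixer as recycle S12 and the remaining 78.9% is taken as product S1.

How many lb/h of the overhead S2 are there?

410.5 lb/h

Overall NH4NO3 balance (none leaves overhead): NH4NO3 in fresh feed = NH4NO3 in product, i.e. 658×0.214 = (1−0.211)·S4·0.569.
S4 = 140.81/(0.569×0.789) = 313.65 lb/h.
Recycle S12 = 0.211×313.65 = 66.181 lb/h.
Combined feed S7 = 658 + 66.181 = 724.18 lb/h.
Overhead S2 = S7 − S4 = 724.18 − 313.65 = 410.53 lb/h.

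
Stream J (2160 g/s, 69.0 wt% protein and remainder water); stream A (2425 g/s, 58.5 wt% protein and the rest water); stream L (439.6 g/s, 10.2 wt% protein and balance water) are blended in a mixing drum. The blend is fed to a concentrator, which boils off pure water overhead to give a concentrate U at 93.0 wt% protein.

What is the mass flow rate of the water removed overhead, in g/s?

1848 g/s

protein entering = 2160×0.690 + 2425×0.585 + 439.6×0.102 = 2953.9 g/s.
All protein reports to U, so U = 2953.9/0.930 = 3176.2 g/s.
Total feed = 5024.6 g/s; overhead = 5024.6 − 3176.2 = 1848.4 g/s.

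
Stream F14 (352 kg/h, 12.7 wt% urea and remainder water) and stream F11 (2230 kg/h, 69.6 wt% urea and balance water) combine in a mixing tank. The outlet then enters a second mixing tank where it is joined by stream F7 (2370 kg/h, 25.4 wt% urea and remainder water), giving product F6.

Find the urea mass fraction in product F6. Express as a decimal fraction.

0.444

Overall, product flow = 4952 kg/h.
urea in = 352×0.127 + 2230×0.696 + 2370×0.254 = 2198.8 kg/h.
urea fraction in F6 = 0.444.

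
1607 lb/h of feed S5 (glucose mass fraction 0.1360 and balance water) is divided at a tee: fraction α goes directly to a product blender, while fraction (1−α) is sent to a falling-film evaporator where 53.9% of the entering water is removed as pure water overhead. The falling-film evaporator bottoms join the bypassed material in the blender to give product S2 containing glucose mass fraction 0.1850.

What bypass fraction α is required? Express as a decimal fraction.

All 1607×0.136 = 218.55 lb/h of glucose reaches S2, so S2 = 218.55/0.185 = 1181.4 lb/h and vapour = 425.64 lb/h.
The evaporator receives (1−α)·1607 of feed at 0.864 water and removes 0.539 of that water:
0.539×0.864×(1−α)×1607 = 425.64
(1−α) = 425.64/748.37 = 0.5688;  α = 0.4312.

0.431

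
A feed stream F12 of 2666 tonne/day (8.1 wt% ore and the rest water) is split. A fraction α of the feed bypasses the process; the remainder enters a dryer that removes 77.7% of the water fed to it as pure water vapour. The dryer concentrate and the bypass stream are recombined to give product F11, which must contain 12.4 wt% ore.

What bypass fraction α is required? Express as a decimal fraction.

All 2666×0.081 = 215.95 tonne/day of ore reaches F11, so F11 = 215.95/0.124 = 1741.5 tonne/day and vapour = 924.5 tonne/day.
The evaporator receives (1−α)·2666 of feed at 0.919 water and removes 0.777 of that water:
0.777×0.919×(1−α)×2666 = 924.5
(1−α) = 924.5/1903.7 = 0.4856;  α = 0.5144.

0.514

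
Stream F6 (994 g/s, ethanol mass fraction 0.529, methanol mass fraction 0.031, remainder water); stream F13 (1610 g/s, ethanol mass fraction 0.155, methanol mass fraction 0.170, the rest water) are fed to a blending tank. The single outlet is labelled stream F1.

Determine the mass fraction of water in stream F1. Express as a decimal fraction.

Total flow out = 994 + 1610 = 2604 g/s.
water in = 994×0.440 + 1610×0.675 = 1524.1 g/s.
water mass fraction in F1 = 1524.1/2604 = 0.585.

0.585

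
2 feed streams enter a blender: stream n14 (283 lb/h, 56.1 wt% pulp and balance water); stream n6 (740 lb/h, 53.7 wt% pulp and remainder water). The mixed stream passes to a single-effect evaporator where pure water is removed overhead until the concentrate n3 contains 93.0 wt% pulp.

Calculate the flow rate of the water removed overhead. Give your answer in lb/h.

pulp entering = 283×0.561 + 740×0.537 = 556.14 lb/h.
All pulp reports to n3, so n3 = 556.14/0.930 = 598 lb/h.
Total feed = 1023 lb/h; overhead = 1023 − 598 = 425 lb/h.

425 lb/h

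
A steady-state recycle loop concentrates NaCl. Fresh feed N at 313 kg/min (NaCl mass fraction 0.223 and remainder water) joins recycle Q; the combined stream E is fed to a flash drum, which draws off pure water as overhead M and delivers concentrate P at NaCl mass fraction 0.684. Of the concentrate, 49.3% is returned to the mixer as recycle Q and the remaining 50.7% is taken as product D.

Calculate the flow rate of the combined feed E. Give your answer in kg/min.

412.2 kg/min

Overall NaCl balance (none leaves overhead): NaCl in fresh feed = NaCl in product, i.e. 313×0.223 = (1−0.493)·P·0.684.
P = 69.799/(0.684×0.507) = 201.27 kg/min.
Recycle Q = 0.493×201.27 = 99.228 kg/min.
Combined feed E = 313 + 99.228 = 412.23 kg/min.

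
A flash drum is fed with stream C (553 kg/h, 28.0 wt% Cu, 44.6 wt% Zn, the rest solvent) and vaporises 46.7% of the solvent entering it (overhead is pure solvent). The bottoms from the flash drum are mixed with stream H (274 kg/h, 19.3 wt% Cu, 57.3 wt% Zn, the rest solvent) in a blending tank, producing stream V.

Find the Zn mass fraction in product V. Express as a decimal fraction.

Vapour removed = 0.467×0.274×553 = 70.761 kg/h; concentrate = 482.24 kg/h.
Zn reaching the mixer = 246.64 (from concentrate) + 274×0.573 = 403.64 kg/h.
Product flow = 482.24 + 274 = 756.24 kg/h; Zn fraction = 0.5337.

0.5337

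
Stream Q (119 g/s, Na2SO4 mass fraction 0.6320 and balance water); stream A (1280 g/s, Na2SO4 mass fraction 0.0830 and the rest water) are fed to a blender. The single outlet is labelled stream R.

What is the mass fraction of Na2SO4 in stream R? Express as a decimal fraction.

Total flow out = 119 + 1280 = 1399 g/s.
Na2SO4 in = 119×0.632 + 1280×0.083 = 181.45 g/s.
Na2SO4 mass fraction in R = 181.45/1399 = 0.1297.

0.1297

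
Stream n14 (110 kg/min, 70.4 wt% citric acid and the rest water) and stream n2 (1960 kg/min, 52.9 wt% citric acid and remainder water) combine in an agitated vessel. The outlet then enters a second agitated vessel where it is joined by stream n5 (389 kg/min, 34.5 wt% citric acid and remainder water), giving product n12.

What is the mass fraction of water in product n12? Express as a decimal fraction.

Overall, product flow = 2459 kg/min.
water in = 110×0.296 + 1960×0.471 + 389×0.655 = 1210.5 kg/min.
water fraction in n12 = 0.492.

0.492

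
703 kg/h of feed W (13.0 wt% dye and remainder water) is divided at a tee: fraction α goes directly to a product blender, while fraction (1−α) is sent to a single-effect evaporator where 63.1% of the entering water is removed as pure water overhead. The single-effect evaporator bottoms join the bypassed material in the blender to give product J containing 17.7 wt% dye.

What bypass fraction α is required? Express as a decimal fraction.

All 703×0.130 = 91.39 kg/h of dye reaches J, so J = 91.39/0.177 = 516.33 kg/h and vapour = 186.67 kg/h.
The evaporator receives (1−α)·703 of feed at 0.870 water and removes 0.631 of that water:
0.631×0.870×(1−α)×703 = 186.67
(1−α) = 186.67/385.93 = 0.4837;  α = 0.5163.

0.516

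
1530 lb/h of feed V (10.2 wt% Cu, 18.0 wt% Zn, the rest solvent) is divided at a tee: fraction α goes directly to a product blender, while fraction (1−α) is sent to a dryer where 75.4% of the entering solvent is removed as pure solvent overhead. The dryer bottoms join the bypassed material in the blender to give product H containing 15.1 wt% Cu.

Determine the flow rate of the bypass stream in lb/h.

All 1530×0.102 = 156.06 lb/h of Cu reaches H, so H = 156.06/0.151 = 1033.5 lb/h and vapour = 496.49 lb/h.
The evaporator receives (1−α)·1530 of feed at 0.718 solvent and removes 0.754 of that solvent:
0.754×0.718×(1−α)×1530 = 496.49
(1−α) = 496.49/828.3 = 0.5994;  α = 0.4006.
Bypass flow = 0.4006×1530 = 612.9 lb/h.

612.9 lb/h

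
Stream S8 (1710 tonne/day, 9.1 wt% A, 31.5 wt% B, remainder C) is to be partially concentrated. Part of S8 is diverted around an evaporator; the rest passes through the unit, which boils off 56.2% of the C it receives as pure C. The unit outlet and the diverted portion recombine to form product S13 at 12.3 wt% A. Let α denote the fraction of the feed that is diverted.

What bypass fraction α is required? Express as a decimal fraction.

0.221

All 1710×0.091 = 155.61 tonne/day of A reaches S13, so S13 = 155.61/0.123 = 1265.1 tonne/day and vapour = 444.88 tonne/day.
The evaporator receives (1−α)·1710 of feed at 0.594 C and removes 0.562 of that C:
0.562×0.594×(1−α)×1710 = 444.88
(1−α) = 444.88/570.85 = 0.7793;  α = 0.2207.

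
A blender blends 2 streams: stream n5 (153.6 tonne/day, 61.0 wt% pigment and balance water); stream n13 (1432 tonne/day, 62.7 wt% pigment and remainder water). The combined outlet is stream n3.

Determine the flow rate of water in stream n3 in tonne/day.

594 tonne/day

water out = water in = 153.6×0.390 + 1432×0.373 = 594.04 tonne/day.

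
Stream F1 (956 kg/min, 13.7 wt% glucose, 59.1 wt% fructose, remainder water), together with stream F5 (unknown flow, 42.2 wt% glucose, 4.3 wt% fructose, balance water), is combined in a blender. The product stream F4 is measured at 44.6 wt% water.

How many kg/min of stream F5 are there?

1869 kg/min

Let F5 be the unknown flow. Total out = 956 + F5.
water balance: 260.03 + 0.535·F5 = 0.446·(956 + F5)
(0.535 − 0.446)·F5 = 0.446×956 − 260.03 = 166.34
F5 = 166.34 / 0.089 = 1869 kg/min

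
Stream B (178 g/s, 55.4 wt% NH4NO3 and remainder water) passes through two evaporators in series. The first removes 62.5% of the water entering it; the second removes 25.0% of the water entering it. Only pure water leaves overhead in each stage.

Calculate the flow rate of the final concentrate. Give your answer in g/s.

water in feed = 178×0.446 = 79.388 g/s.
After stage 1: water left = (1−0.625)×79.388 = 29.77; stream total = 128.38 g/s.
After stage 2: water left = (1−0.250)×29.77 = 22.328; final concentrate = 120.94 g/s.

120.9 g/s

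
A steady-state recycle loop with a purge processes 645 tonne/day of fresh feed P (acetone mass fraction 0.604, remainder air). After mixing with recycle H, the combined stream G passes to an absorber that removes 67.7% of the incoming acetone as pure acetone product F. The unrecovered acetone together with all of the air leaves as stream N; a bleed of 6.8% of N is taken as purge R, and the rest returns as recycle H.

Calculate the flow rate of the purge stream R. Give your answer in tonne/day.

air enters only via P and leaves only via the purge: 645×0.396 = 0.068×(air in N), and the absorber passes all air, so air in G = air in N = 3756.2 tonne/day.
acetone in G: m_A = 645×0.604 + (1−0.068)·(1−0.677)·m_A, so m_A = 389.58/0.6990 = 557.37 tonne/day.
N = (1−0.677)×557.37 + 3756.2 = 3936.2 tonne/day.
Purge R = 0.068×3936.2 = 267.66 tonne/day.

267.7 tonne/day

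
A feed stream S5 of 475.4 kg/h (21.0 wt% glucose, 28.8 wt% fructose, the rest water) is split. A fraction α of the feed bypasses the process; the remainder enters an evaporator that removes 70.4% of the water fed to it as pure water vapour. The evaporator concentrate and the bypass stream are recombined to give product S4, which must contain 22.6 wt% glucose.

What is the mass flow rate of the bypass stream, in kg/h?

380.2 kg/h

All 475.4×0.210 = 99.834 kg/h of glucose reaches S4, so S4 = 99.834/0.226 = 441.74 kg/h and vapour = 33.657 kg/h.
The evaporator receives (1−α)·475.4 of feed at 0.502 water and removes 0.704 of that water:
0.704×0.502×(1−α)×475.4 = 33.657
(1−α) = 33.657/168.01 = 0.2003;  α = 0.7997.
Bypass flow = 0.7997×475.4 = 380.17 kg/h.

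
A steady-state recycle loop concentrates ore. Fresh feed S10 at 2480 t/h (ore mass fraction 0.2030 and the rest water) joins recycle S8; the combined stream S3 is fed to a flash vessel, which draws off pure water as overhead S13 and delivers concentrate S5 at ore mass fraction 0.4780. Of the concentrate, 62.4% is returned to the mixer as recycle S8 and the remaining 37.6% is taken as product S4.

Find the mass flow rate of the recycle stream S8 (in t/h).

Overall ore balance (none leaves overhead): ore in fresh feed = ore in product, i.e. 2480×0.203 = (1−0.624)·S5·0.478.
S5 = 503.44/(0.478×0.376) = 2801.1 t/h.
Recycle S8 = 0.624×2801.1 = 1747.9 t/h.

1748 t/h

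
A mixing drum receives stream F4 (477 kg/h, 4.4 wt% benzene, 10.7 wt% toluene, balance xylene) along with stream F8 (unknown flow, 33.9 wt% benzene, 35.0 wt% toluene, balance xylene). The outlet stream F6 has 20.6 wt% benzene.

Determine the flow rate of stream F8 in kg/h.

Let F8 be the unknown flow. Total out = 477 + F8.
benzene balance: 20.988 + 0.339·F8 = 0.206·(477 + F8)
(0.339 − 0.206)·F8 = 0.206×477 − 20.988 = 77.274
F8 = 77.274 / 0.133 = 581.01 kg/h

581 kg/h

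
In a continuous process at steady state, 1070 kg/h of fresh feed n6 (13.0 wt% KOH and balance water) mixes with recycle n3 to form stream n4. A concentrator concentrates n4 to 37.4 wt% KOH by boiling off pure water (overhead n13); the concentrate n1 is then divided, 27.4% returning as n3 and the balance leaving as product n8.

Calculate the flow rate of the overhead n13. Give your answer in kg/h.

Overall KOH balance (none leaves overhead): KOH in fresh feed = KOH in product, i.e. 1070×0.130 = (1−0.274)·n1·0.374.
n1 = 139.1/(0.374×0.726) = 512.29 kg/h.
Recycle n3 = 0.274×512.29 = 140.37 kg/h.
Combined feed n4 = 1070 + 140.37 = 1210.4 kg/h.
Overhead n13 = n4 − n1 = 1210.4 − 512.29 = 698.07 kg/h.

698.1 kg/h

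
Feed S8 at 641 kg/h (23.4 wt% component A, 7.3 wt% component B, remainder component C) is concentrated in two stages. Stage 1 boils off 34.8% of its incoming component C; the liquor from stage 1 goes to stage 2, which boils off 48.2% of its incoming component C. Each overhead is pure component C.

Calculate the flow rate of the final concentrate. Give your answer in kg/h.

component C in feed = 641×0.693 = 444.21 kg/h.
After stage 1: component C left = (1−0.348)×444.21 = 289.63; stream total = 486.41 kg/h.
After stage 2: component C left = (1−0.482)×289.63 = 150.03; final concentrate = 346.81 kg/h.

346.8 kg/h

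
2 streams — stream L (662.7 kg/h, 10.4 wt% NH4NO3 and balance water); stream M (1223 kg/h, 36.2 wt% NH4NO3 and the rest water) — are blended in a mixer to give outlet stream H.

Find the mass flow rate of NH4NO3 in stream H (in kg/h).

511.6 kg/h

NH4NO3 out = NH4NO3 in = 662.7×0.104 + 1223×0.362 = 511.65 kg/h.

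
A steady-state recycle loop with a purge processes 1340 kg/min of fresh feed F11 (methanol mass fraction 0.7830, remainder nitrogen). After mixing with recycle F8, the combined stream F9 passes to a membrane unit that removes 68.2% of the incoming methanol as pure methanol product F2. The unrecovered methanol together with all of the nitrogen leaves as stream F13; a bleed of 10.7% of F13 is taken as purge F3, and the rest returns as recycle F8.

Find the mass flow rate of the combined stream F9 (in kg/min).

nitrogen enters only via F11 and leaves only via the purge: 1340×0.217 = 0.107×(nitrogen in F13), and the membrane unit passes all nitrogen, so nitrogen in F9 = nitrogen in F13 = 2717.6 kg/min.
methanol in F9: m_A = 1340×0.783 + (1−0.107)·(1−0.682)·m_A, so m_A = 1049.2/0.7160 = 1465.3 kg/min.
F9 = 1465.3 + 2717.6 = 4182.9 kg/min.

4183 kg/min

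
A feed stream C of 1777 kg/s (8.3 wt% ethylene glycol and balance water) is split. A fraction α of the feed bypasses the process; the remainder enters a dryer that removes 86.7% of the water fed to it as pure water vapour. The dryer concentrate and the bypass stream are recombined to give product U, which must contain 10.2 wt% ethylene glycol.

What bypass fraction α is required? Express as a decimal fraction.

All 1777×0.083 = 147.49 kg/s of ethylene glycol reaches U, so U = 147.49/0.102 = 1446 kg/s and vapour = 331.01 kg/s.
The evaporator receives (1−α)·1777 of feed at 0.917 water and removes 0.867 of that water:
0.867×0.917×(1−α)×1777 = 331.01
(1−α) = 331.01/1412.8 = 0.2343;  α = 0.7657.

0.766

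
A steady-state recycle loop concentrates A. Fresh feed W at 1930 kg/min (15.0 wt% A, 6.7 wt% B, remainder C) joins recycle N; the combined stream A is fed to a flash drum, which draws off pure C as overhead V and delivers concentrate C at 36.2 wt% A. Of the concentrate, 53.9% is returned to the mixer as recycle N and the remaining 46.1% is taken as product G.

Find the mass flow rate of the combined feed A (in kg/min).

Overall A balance (none leaves overhead): A in fresh feed = A in product, i.e. 1930×0.150 = (1−0.539)·C·0.362.
C = 289.5/(0.362×0.461) = 1734.8 kg/min.
Recycle N = 0.539×1734.8 = 935.03 kg/min.
Combined feed A = 1930 + 935.03 = 2865 kg/min.

2865 kg/min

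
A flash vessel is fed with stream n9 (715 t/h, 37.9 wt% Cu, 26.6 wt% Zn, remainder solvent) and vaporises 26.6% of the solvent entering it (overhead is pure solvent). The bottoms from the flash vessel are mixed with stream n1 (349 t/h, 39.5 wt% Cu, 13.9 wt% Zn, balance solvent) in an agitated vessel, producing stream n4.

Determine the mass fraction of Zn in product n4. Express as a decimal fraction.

Vapour removed = 0.266×0.355×715 = 67.517 t/h; concentrate = 647.48 t/h.
Zn reaching the mixer = 190.19 (from concentrate) + 349×0.139 = 238.7 t/h.
Product flow = 647.48 + 349 = 996.48 t/h; Zn fraction = 0.240.

0.240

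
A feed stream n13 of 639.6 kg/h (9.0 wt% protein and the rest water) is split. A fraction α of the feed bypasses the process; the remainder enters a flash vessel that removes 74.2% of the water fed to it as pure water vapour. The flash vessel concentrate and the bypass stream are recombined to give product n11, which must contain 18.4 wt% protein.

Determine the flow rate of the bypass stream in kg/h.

155.7 kg/h

All 639.6×0.090 = 57.564 kg/h of protein reaches n11, so n11 = 57.564/0.184 = 312.85 kg/h and vapour = 326.75 kg/h.
The evaporator receives (1−α)·639.6 of feed at 0.910 water and removes 0.742 of that water:
0.742×0.910×(1−α)×639.6 = 326.75
(1−α) = 326.75/431.87 = 0.7566;  α = 0.2434.
Bypass flow = 0.2434×639.6 = 155.68 kg/h.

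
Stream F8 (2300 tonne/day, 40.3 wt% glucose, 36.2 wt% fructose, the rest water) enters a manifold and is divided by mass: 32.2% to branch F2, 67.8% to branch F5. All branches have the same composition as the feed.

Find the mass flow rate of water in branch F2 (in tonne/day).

174 tonne/day

Branch F2 total = 0.322×2300 = 740.6 tonne/day.
water in F2 = 0.235×740.6 = 174.04 tonne/day.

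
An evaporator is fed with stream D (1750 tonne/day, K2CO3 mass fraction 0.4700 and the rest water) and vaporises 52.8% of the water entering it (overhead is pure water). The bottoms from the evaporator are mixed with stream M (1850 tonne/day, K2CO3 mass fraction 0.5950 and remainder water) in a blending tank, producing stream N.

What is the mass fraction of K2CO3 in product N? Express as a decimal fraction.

Vapour removed = 0.528×0.530×1750 = 489.72 tonne/day; concentrate = 1260.3 tonne/day.
K2CO3 reaching the mixer = 822.5 (from concentrate) + 1850×0.595 = 1923.2 tonne/day.
Product flow = 1260.3 + 1850 = 3110.3 tonne/day; K2CO3 fraction = 0.6184.

0.6184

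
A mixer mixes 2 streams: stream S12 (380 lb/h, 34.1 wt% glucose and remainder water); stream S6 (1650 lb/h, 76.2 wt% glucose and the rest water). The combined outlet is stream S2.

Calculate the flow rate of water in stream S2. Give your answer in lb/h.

water out = water in = 380×0.659 + 1650×0.238 = 643.12 lb/h.

643.1 lb/h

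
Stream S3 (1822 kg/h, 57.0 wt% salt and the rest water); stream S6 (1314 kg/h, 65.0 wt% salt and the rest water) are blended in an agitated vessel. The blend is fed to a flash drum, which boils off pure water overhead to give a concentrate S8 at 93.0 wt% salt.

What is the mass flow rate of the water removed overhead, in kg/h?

salt entering = 1822×0.570 + 1314×0.650 = 1892.6 kg/h.
All salt reports to S8, so S8 = 1892.6/0.930 = 2035.1 kg/h.
Total feed = 3136 kg/h; overhead = 3136 − 2035.1 = 1100.9 kg/h.

1101 kg/h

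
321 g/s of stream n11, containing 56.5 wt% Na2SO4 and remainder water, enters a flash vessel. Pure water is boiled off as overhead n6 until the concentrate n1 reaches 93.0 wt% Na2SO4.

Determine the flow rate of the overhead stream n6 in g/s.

126 g/s

Na2SO4 is conserved: 321×0.565 = 181.36 g/s all reports to the concentrate.
Concentrate = 181.36/(target fraction) = 195.02 g/s.
Overhead = 321 − 195.02 = 125.98 g/s.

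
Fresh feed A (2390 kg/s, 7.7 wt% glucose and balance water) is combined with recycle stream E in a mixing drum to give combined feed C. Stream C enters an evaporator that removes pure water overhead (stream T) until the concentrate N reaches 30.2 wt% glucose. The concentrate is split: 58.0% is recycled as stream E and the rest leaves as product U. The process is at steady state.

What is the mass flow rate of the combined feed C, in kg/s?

Overall glucose balance (none leaves overhead): glucose in fresh feed = glucose in product, i.e. 2390×0.077 = (1−0.580)·N·0.302.
N = 184.03/(0.302×0.420) = 1450.9 kg/s.
Recycle E = 0.580×1450.9 = 841.51 kg/s.
Combined feed C = 2390 + 841.51 = 3231.5 kg/s.

3232 kg/s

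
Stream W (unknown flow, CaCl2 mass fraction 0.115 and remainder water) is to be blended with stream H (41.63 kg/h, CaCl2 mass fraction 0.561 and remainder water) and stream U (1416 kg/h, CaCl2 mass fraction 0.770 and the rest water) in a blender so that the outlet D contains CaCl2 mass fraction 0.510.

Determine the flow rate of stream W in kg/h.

Let W be the unknown flow. Total out = 1457.6 + W.
CaCl2 balance: 1113.7 + 0.115·W = 0.510·(1457.6 + W)
(0.115 − 0.510)·W = 0.510×1457.6 − 1113.7 = -370.28
W = -370.28 / -0.395 = 937.43 kg/h

937.4 kg/h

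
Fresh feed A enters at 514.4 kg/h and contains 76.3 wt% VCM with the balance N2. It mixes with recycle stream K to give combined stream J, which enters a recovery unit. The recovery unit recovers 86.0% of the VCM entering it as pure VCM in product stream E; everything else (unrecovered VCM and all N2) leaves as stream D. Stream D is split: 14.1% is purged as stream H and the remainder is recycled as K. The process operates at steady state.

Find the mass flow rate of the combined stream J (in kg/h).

1311 kg/h

N2 enters only via A and leaves only via the purge: 514.4×0.237 = 0.141×(N2 in D), and the recovery unit passes all N2, so N2 in J = N2 in D = 864.63 kg/h.
VCM in J: m_A = 514.4×0.763 + (1−0.141)·(1−0.860)·m_A, so m_A = 392.49/0.8797 = 446.14 kg/h.
J = 446.14 + 864.63 = 1310.8 kg/h.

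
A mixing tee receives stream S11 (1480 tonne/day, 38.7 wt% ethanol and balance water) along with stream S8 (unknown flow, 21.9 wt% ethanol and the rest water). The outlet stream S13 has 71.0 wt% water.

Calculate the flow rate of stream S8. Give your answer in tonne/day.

Let S8 be the unknown flow. Total out = 1480 + S8.
water balance: 907.24 + 0.781·S8 = 0.710·(1480 + S8)
(0.781 − 0.710)·S8 = 0.710×1480 − 907.24 = 143.56
S8 = 143.56 / 0.071 = 2022 tonne/day

2022 tonne/day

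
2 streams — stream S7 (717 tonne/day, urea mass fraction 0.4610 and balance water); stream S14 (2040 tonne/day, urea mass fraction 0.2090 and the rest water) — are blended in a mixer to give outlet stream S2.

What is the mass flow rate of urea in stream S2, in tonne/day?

756.9 tonne/day

urea out = urea in = 717×0.461 + 2040×0.209 = 756.9 tonne/day.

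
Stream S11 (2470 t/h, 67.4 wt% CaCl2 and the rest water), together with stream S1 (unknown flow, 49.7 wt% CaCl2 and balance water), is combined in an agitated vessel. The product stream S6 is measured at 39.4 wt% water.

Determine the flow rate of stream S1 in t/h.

1541 t/h

Let S1 be the unknown flow. Total out = 2470 + S1.
water balance: 805.22 + 0.503·S1 = 0.394·(2470 + S1)
(0.503 − 0.394)·S1 = 0.394×2470 − 805.22 = 167.96
S1 = 167.96 / 0.109 = 1540.9 t/h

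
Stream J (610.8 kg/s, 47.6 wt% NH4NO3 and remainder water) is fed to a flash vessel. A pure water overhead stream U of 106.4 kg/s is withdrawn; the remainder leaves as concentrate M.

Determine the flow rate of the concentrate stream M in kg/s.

Concentrate = 610.8 − 106.4 = 504.4 kg/s.

504.4 kg/s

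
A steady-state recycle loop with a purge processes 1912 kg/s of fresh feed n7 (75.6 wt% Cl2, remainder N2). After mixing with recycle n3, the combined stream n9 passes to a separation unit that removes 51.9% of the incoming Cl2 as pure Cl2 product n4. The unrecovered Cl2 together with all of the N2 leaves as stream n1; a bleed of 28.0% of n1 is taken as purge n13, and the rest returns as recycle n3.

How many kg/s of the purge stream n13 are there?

N2 enters only via n7 and leaves only via the purge: 1912×0.244 = 0.280×(N2 in n1), and the separation unit passes all N2, so N2 in n9 = N2 in n1 = 1666.2 kg/s.
Cl2 in n9: m_A = 1912×0.756 + (1−0.280)·(1−0.519)·m_A, so m_A = 1445.5/0.6537 = 2211.3 kg/s.
n1 = (1−0.519)×2211.3 + 1666.2 = 2729.8 kg/s.
Purge n13 = 0.280×2729.8 = 764.34 kg/s.

764.3 kg/s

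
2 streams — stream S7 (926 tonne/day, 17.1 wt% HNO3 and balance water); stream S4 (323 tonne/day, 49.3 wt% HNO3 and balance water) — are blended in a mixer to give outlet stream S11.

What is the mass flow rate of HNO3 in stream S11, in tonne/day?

317.6 tonne/day

HNO3 out = HNO3 in = 926×0.171 + 323×0.493 = 317.59 tonne/day.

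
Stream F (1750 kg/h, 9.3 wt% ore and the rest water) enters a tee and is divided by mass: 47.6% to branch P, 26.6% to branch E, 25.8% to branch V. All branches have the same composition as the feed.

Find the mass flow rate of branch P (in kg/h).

833 kg/h

Branch P flow = 0.476×1750 = 833 kg/h.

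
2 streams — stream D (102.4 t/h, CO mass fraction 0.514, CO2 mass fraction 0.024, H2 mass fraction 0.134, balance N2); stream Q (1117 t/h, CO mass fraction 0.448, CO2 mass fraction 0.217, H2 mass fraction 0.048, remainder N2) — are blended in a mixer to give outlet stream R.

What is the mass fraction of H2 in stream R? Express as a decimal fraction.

0.055

Total flow out = 102.4 + 1117 = 1219.4 t/h.
H2 in = 102.4×0.134 + 1117×0.048 = 67.338 t/h.
H2 mass fraction in R = 67.338/1219.4 = 0.055.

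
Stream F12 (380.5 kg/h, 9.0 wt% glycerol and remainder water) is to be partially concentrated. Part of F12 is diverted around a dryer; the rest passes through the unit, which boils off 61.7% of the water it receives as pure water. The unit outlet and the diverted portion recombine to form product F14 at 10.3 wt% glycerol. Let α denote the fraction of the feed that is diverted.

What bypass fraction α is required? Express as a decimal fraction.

All 380.5×0.090 = 34.245 kg/h of glycerol reaches F14, so F14 = 34.245/0.103 = 332.48 kg/h and vapour = 48.024 kg/h.
The evaporator receives (1−α)·380.5 of feed at 0.910 water and removes 0.617 of that water:
0.617×0.910×(1−α)×380.5 = 48.024
(1−α) = 48.024/213.64 = 0.2248;  α = 0.7752.

0.775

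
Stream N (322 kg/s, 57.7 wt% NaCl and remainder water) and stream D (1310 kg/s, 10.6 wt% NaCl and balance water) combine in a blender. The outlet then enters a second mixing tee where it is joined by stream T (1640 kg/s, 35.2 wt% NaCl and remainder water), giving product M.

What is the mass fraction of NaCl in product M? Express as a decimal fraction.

Overall, product flow = 3272 kg/s.
NaCl in = 322×0.577 + 1310×0.106 + 1640×0.352 = 901.93 kg/s.
NaCl fraction in M = 0.276.

0.276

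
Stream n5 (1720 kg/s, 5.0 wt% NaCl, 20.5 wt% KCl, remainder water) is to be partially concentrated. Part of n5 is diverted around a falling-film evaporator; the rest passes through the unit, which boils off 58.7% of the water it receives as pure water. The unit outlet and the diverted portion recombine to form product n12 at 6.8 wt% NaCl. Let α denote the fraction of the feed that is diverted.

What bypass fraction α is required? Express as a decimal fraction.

0.395

All 1720×0.050 = 86 kg/s of NaCl reaches n12, so n12 = 86/0.068 = 1264.7 kg/s and vapour = 455.29 kg/s.
The evaporator receives (1−α)·1720 of feed at 0.745 water and removes 0.587 of that water:
0.587×0.745×(1−α)×1720 = 455.29
(1−α) = 455.29/752.18 = 0.6053;  α = 0.3947.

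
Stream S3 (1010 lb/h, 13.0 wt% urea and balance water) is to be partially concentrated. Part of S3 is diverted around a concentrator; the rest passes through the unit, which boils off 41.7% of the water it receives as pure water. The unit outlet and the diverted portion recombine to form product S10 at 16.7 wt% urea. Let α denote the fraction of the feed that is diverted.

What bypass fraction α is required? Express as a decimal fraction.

0.389

All 1010×0.130 = 131.3 lb/h of urea reaches S10, so S10 = 131.3/0.167 = 786.23 lb/h and vapour = 223.77 lb/h.
The evaporator receives (1−α)·1010 of feed at 0.870 water and removes 0.417 of that water:
0.417×0.870×(1−α)×1010 = 223.77
(1−α) = 223.77/366.42 = 0.6107;  α = 0.3893.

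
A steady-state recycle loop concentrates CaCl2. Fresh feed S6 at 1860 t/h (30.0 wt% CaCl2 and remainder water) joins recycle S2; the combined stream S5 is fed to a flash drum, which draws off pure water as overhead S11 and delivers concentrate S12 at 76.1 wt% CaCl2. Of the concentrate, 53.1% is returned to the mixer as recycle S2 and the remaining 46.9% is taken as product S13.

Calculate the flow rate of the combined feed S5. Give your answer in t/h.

Overall CaCl2 balance (none leaves overhead): CaCl2 in fresh feed = CaCl2 in product, i.e. 1860×0.300 = (1−0.531)·S12·0.761.
S12 = 558/(0.761×0.469) = 1563.4 t/h.
Recycle S2 = 0.531×1563.4 = 830.18 t/h.
Combined feed S5 = 1860 + 830.18 = 2690.2 t/h.

2690 t/h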